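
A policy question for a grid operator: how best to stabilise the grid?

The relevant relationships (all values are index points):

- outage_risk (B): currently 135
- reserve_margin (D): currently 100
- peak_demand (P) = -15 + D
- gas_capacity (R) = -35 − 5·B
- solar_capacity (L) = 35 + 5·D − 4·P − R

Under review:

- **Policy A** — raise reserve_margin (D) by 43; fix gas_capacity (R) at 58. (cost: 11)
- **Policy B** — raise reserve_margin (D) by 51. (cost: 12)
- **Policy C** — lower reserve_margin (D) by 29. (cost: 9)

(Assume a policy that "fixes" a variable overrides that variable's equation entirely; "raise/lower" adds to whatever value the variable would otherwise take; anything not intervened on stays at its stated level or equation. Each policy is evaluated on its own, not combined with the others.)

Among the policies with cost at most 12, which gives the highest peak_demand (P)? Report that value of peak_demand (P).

136

Policy A (D + 43, R := 58):
  D = 100 + 43 = 143
  P = -15 + 143 = 128
Policy B (D + 51):
  D = 100 + 51 = 151
  P = -15 + 151 = 136
Policy C (D − 29):
  D = 100 − 29 = 71
  P = -15 + 71 = 56
Comparing — Policy A: P=128, Policy B: P=136, Policy C: P=56. Highest is 136 (Policy B).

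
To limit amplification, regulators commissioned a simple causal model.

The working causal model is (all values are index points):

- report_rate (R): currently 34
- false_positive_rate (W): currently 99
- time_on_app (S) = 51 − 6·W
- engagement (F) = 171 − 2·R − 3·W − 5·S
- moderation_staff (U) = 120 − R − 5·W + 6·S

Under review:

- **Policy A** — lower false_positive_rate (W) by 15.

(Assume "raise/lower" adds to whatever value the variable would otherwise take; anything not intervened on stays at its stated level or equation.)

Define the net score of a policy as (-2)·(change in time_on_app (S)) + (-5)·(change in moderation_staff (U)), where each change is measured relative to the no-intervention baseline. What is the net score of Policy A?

-3255

Baseline:
  R = 34
  W = 99
  S = 51 − 6·99 = -543
  U = 120 − 34 − 5·99 + 6·(-543) = -3667
Policy A (W − 15):
  R = 34
  W = 99 − 15 = 84
  S = 51 − 6·84 = -453
  U = 120 − 34 − 5·84 + 6·(-453) = -3052
ΔS = -453 − (-543) = 90; ΔU = -3052 − (-3667) = 615
Score = (-2)·90 + (-5)·615 = -3255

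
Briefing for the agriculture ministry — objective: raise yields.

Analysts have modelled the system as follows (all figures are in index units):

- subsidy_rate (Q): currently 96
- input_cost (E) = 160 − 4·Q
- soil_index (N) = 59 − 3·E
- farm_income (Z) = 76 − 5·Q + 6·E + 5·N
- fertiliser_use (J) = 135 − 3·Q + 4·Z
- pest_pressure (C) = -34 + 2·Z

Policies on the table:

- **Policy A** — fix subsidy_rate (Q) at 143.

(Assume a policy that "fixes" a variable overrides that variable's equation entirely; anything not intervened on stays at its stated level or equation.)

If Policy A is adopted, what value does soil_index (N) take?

Policy A (Q := 143):
  Q = 143
  E = 160 − 4·143 = -412
  N = 59 − 3·(-412) = 1295

1295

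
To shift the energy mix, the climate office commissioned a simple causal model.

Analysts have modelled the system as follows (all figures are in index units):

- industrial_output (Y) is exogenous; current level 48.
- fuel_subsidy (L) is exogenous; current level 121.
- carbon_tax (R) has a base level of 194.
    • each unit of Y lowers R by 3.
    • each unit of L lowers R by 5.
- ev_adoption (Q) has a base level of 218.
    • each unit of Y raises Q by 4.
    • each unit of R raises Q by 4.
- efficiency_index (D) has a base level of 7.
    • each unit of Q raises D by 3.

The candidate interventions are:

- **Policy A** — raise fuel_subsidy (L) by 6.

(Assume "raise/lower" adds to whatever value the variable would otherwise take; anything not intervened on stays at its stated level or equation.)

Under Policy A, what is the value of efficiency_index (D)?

-5783

Policy A (L + 6):
  Y = 48
  L = 121 + 6 = 127
  R = 194 − 3·48 − 5·127 = -585
  Q = 218 + 4·48 + 4·(-585) = -1930
  D = 7 + 3·(-1930) = -5783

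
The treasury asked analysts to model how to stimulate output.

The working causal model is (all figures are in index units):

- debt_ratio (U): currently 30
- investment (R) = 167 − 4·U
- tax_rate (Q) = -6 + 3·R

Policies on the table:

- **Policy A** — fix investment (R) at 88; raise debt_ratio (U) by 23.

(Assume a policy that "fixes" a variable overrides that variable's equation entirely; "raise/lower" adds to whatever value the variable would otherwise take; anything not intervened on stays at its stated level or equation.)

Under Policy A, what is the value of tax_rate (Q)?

258

Policy A (R := 88, U + 23):
  U = 30 + 23 = 53
  R = 88
  Q = -6 + 3·88 = 258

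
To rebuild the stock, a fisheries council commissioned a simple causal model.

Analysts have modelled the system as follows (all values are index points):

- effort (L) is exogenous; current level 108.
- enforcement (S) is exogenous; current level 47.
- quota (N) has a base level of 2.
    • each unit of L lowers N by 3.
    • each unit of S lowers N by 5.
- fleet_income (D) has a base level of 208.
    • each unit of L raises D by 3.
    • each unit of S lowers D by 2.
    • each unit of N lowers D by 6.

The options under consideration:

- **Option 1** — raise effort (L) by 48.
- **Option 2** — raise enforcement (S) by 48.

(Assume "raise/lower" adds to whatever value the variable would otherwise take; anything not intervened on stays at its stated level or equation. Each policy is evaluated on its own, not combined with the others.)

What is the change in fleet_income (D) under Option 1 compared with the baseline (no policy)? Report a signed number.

1008

Baseline:
  L = 108
  S = 47
  N = 2 − 3·108 − 5·47 = -557
  D = 208 + 3·108 − 2·47 − 6·(-557) = 3780
Option 1 (L + 48):
  L = 108 + 48 = 156
  S = 47
  N = 2 − 3·156 − 5·47 = -701
  D = 208 + 3·156 − 2·47 − 6·(-701) = 4788
Change in D: 4788 − 3780 = 1008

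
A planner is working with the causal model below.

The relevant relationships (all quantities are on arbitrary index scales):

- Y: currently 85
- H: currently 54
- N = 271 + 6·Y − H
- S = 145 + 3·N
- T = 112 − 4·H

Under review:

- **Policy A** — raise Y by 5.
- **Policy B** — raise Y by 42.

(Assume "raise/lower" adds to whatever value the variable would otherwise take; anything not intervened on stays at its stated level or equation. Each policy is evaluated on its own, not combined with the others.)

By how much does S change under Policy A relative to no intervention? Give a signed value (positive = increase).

90

Baseline:
  Y = 85
  H = 54
  N = 271 + 6·85 − 54 = 727
  S = 145 + 3·727 = 2326
Policy A (Y + 5):
  Y = 85 + 5 = 90
  H = 54
  N = 271 + 6·90 − 54 = 757
  S = 145 + 3·757 = 2416
Change in S: 2416 − 2326 = 90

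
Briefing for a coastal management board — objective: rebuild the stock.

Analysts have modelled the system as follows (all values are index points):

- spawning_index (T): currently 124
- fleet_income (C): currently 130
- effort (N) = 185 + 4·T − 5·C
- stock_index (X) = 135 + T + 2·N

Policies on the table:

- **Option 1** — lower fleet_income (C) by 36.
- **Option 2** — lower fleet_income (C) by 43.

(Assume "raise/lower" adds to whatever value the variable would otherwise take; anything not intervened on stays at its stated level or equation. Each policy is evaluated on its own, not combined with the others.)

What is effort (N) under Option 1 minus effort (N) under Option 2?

-35

Option 1 (C − 36):
  T = 124
  C = 130 − 36 = 94
  N = 185 + 4·124 − 5·94 = 211
Option 2 (C − 43):
  T = 124
  C = 130 − 43 = 87
  N = 185 + 4·124 − 5·87 = 246
N: 211 − 246 = -35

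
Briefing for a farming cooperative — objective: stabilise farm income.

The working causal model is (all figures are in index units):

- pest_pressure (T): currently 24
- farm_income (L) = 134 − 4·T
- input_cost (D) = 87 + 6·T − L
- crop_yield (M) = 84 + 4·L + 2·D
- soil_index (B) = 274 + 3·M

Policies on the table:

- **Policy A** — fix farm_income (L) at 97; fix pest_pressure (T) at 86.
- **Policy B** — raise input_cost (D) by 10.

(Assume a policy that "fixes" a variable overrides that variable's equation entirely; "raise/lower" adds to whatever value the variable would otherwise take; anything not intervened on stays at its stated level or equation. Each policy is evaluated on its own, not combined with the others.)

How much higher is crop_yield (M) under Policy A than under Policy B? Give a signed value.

842

Policy A (L := 97, T := 86):
  T = 86
  L = 97
  D = 87 + 6·86 − 97 = 506
  M = 84 + 4·97 + 2·506 = 1484
Policy B (D + 10):
  T = 24
  L = 134 − 4·24 = 38
  D = 87 + 6·24 − 38 (+10 from intervention) = 203
  M = 84 + 4·38 + 2·203 = 642
M: 1484 − 642 = 842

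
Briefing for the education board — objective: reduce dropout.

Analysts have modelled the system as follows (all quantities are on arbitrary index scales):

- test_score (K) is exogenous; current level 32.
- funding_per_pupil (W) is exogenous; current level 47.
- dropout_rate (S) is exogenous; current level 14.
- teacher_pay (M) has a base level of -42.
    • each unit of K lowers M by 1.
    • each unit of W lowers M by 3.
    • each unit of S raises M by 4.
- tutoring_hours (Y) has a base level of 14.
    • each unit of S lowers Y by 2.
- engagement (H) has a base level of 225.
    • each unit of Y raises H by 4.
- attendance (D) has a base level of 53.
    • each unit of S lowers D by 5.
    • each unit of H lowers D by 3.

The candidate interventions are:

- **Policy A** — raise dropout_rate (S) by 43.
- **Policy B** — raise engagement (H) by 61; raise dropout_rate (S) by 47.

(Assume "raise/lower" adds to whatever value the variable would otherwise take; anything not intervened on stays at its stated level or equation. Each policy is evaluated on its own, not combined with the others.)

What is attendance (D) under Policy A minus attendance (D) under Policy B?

Policy A (S + 43):
  S = 14 + 43 = 57
  Y = 14 − 2·57 = -100
  H = 225 + 4·(-100) = -175
  D = 53 − 5·57 − 3·(-175) = 293
Policy B (H + 61, S + 47):
  S = 14 + 47 = 61
  Y = 14 − 2·61 = -108
  H = 225 + 4·(-108) (+61 from intervention) = -146
  D = 53 − 5·61 − 3·(-146) = 186
D: 293 − 186 = 107

107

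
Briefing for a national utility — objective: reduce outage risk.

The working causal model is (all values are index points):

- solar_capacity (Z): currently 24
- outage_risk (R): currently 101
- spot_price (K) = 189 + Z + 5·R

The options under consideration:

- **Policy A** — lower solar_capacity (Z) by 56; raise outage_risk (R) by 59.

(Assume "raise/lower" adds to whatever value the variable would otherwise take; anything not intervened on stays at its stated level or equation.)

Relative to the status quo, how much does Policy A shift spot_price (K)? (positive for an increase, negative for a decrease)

Baseline:
  Z = 24
  R = 101
  K = 189 + 24 + 5·101 = 718
Policy A (Z − 56, R + 59):
  Z = 24 − 56 = -32
  R = 101 + 59 = 160
  K = 189 + (-32) + 5·160 = 957
Change in K: 957 − 718 = 239

239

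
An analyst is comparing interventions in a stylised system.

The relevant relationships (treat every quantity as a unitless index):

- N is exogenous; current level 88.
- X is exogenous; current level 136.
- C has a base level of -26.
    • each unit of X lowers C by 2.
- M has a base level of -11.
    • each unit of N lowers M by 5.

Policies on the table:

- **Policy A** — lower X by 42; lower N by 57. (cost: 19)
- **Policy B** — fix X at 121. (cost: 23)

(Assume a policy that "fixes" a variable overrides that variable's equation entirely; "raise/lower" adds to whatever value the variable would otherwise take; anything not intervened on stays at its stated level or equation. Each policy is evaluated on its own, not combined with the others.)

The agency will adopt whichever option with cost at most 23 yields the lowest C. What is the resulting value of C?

-268

Policy A (X − 42, N − 57):
  X = 136 − 42 = 94
  C = -26 − 2·94 = -214
Policy B (X := 121):
  X = 121
  C = -26 − 2·121 = -268
Comparing — Policy A: C=-214, Policy B: C=-268. Lowest is -268 (Policy B).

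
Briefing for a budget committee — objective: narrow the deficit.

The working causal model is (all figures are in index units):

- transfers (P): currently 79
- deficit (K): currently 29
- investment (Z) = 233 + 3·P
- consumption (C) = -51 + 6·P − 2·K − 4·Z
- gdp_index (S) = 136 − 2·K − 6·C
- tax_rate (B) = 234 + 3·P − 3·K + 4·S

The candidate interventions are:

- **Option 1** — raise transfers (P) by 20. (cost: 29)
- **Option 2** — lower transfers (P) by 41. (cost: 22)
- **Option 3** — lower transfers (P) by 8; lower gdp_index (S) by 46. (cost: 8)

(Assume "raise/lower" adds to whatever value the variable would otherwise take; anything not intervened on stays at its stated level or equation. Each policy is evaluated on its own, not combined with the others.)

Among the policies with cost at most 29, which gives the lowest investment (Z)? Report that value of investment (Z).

Option 1 (P + 20):
  P = 79 + 20 = 99
  Z = 233 + 3·99 = 530
Option 2 (P − 41):
  P = 79 − 41 = 38
  Z = 233 + 3·38 = 347
Option 3 (P − 8, S − 46):
  P = 79 − 8 = 71
  Z = 233 + 3·71 = 446
Comparing — Option 1: Z=530, Option 2: Z=347, Option 3: Z=446. Lowest is 347 (Option 2).

347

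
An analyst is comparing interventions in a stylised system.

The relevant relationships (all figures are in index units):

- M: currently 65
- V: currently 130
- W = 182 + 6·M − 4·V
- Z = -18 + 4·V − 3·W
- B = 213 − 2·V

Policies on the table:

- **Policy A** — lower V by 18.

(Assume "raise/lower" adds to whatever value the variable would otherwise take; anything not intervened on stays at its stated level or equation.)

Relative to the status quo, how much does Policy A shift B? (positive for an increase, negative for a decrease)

Baseline:
  V = 130
  B = 213 − 2·130 = -47
Policy A (V − 18):
  V = 130 − 18 = 112
  B = 213 − 2·112 = -11
Change in B: -11 − (-47) = 36

36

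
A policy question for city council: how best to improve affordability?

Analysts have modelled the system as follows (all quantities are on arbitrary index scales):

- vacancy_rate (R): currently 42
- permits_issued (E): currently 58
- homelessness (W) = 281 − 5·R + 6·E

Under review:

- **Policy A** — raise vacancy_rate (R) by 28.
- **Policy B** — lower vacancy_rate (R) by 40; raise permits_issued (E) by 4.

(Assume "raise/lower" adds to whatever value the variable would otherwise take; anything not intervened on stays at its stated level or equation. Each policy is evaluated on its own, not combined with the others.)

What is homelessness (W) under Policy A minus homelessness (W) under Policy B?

-364

Policy A (R + 28):
  R = 42 + 28 = 70
  E = 58
  W = 281 − 5·70 + 6·58 = 279
Policy B (R − 40, E + 4):
  R = 42 − 40 = 2
  E = 58 + 4 = 62
  W = 281 − 5·2 + 6·62 = 643
W: 279 − 643 = -364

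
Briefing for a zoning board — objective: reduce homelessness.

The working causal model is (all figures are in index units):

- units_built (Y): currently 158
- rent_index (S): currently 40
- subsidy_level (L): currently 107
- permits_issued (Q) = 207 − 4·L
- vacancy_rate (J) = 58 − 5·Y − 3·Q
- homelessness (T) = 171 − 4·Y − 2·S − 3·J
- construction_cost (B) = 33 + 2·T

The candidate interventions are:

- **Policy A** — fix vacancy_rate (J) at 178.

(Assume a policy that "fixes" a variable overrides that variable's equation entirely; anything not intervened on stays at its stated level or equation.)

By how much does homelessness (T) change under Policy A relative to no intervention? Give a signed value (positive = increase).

-741

Baseline:
  Y = 158
  S = 40
  L = 107
  Q = 207 − 4·107 = -221
  J = 58 − 5·158 − 3·(-221) = -69
  T = 171 − 4·158 − 2·40 − 3·(-69) = -334
Policy A (J := 178):
  Y = 158
  S = 40
  L = 107
  Q = 207 − 4·107 = -221
  J = 178
  T = 171 − 4·158 − 2·40 − 3·178 = -1075
Change in T: -1075 − (-334) = -741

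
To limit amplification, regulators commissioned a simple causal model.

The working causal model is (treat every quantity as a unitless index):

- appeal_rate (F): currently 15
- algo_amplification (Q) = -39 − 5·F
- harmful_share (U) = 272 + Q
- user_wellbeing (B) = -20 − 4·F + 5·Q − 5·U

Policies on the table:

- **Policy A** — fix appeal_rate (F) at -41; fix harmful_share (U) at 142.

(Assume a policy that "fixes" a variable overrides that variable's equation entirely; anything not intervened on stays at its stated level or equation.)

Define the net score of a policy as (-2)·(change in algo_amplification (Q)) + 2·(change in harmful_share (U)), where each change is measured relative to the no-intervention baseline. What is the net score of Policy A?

Baseline:
  F = 15
  Q = -39 − 5·15 = -114
  U = 272 + (-114) = 158
Policy A (F := -41, U := 142):
  F = -41
  Q = -39 − 5·(-41) = 166
  U = 142
ΔQ = 166 − (-114) = 280; ΔU = 142 − 158 = -16
Score = (-2)·280 + 2·(-16) = -592

-592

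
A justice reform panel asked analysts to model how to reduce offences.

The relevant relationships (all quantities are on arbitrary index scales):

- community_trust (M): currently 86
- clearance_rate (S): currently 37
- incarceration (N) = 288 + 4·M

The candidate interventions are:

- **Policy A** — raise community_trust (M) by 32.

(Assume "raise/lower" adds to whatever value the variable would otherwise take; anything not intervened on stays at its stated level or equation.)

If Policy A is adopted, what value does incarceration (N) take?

760

Policy A (M + 32):
  M = 86 + 32 = 118
  N = 288 + 4·118 = 760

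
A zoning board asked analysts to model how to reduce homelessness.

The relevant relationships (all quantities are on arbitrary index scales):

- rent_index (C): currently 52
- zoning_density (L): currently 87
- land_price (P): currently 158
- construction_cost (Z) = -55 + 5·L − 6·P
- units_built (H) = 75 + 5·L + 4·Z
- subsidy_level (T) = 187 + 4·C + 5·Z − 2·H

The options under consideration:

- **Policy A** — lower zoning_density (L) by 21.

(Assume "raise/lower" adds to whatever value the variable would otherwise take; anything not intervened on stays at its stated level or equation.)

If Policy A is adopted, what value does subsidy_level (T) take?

Policy A (L − 21):
  C = 52
  L = 87 − 21 = 66
  P = 158
  Z = -55 + 5·66 − 6·158 = -673
  H = 75 + 5·66 + 4·(-673) = -2287
  T = 187 + 4·52 + 5·(-673) − 2·(-2287) = 1604

1604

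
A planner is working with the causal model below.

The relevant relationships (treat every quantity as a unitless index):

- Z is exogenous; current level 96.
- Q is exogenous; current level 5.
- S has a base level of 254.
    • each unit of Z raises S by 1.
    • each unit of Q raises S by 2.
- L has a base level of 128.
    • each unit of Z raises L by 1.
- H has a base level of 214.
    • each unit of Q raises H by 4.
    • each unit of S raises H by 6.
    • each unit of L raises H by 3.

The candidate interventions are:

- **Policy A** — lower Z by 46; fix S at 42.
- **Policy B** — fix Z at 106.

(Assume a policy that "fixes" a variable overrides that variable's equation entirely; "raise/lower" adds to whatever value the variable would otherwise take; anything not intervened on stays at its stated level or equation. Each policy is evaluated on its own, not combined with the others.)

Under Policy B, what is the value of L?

234

Policy B (Z := 106):
  Z = 106
  L = 128 + 106 = 234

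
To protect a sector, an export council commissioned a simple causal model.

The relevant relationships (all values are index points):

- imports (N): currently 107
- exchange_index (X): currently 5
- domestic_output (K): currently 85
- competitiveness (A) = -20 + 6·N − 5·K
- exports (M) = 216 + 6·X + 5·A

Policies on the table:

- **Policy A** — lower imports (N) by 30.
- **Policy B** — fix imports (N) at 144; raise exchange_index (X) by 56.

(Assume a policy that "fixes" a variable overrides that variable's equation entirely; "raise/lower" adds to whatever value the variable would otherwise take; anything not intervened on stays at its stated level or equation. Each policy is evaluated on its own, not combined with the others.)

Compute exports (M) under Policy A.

Policy A (N − 30):
  N = 107 − 30 = 77
  X = 5
  K = 85
  A = -20 + 6·77 − 5·85 = 17
  M = 216 + 6·5 + 5·17 = 331

331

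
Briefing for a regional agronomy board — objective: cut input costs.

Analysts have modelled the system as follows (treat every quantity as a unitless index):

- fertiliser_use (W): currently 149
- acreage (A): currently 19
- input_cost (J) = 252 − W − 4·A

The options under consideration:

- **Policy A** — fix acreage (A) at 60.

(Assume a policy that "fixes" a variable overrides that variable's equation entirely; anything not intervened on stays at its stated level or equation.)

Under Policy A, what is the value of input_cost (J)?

Policy A (A := 60):
  W = 149
  A = 60
  J = 252 − 149 − 4·60 = -137

-137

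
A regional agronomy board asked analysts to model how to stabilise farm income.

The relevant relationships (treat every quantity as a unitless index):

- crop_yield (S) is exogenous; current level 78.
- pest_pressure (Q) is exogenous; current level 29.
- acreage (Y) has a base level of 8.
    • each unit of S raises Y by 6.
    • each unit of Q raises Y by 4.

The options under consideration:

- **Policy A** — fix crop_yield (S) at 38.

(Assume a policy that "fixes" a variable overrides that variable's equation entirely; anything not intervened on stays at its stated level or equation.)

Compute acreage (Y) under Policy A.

Policy A (S := 38):
  S = 38
  Q = 29
  Y = 8 + 6·38 + 4·29 = 352

352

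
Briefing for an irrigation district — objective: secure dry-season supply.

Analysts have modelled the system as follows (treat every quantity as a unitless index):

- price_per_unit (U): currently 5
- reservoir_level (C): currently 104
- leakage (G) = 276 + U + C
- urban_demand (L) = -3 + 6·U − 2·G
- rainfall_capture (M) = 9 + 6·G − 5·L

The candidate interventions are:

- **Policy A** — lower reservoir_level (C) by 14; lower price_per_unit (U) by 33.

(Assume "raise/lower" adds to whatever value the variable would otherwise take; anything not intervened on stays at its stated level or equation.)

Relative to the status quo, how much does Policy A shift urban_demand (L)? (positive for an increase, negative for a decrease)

Baseline:
  U = 5
  C = 104
  G = 276 + 5 + 104 = 385
  L = -3 + 6·5 − 2·385 = -743
Policy A (C − 14, U − 33):
  U = 5 − 33 = -28
  C = 104 − 14 = 90
  G = 276 + (-28) + 90 = 338
  L = -3 + 6·(-28) − 2·338 = -847
Change in L: -847 − (-743) = -104

-104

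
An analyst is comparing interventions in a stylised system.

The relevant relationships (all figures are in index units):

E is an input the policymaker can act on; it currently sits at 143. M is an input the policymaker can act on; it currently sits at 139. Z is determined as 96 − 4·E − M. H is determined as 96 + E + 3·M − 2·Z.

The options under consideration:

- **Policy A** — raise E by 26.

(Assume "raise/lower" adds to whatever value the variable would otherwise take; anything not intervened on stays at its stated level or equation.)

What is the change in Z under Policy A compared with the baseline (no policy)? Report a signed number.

Baseline:
  E = 143
  M = 139
  Z = 96 − 4·143 − 139 = -615
Policy A (E + 26):
  E = 143 + 26 = 169
  M = 139
  Z = 96 − 4·169 − 139 = -719
Change in Z: -719 − (-615) = -104

-104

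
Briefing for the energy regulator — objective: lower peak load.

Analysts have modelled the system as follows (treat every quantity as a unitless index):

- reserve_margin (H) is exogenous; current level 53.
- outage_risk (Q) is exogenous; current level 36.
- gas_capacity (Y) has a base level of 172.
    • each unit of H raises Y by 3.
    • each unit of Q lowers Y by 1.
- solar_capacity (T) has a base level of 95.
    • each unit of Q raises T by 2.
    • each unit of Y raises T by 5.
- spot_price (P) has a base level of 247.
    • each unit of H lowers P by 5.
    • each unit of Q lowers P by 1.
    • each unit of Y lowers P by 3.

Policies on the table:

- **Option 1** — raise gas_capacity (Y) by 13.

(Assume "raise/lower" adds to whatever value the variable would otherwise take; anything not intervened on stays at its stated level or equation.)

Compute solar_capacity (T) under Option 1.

1707

Option 1 (Y + 13):
  H = 53
  Q = 36
  Y = 172 + 3·53 − 36 (+13 from intervention) = 308
  T = 95 + 2·36 + 5·308 = 1707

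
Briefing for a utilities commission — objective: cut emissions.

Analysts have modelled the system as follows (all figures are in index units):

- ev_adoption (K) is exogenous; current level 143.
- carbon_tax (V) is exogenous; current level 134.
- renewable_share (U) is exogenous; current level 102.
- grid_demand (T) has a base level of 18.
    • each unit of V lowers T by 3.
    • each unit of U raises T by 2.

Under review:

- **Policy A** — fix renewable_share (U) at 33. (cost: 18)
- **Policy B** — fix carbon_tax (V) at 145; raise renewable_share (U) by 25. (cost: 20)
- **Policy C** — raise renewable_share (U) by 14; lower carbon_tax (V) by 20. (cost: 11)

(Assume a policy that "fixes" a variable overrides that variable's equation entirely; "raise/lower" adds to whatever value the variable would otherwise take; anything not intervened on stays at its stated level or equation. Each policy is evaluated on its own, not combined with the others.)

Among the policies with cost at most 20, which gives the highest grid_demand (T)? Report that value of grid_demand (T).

Policy A (U := 33):
  V = 134
  U = 33
  T = 18 − 3·134 + 2·33 = -318
Policy B (V := 145, U + 25):
  V = 145
  U = 102 + 25 = 127
  T = 18 − 3·145 + 2·127 = -163
Policy C (U + 14, V − 20):
  V = 134 − 20 = 114
  U = 102 + 14 = 116
  T = 18 − 3·114 + 2·116 = -92
Comparing — Policy A: T=-318, Policy B: T=-163, Policy C: T=-92. Highest is -92 (Policy C).

-92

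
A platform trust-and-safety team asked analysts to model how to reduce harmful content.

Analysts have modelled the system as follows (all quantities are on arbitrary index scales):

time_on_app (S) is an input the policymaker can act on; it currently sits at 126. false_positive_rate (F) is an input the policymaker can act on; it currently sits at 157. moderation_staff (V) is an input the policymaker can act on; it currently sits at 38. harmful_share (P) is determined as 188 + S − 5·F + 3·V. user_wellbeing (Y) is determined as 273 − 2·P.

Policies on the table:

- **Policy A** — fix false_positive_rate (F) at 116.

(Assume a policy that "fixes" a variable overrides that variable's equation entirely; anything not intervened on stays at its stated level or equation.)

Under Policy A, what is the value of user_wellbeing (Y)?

577

Policy A (F := 116):
  S = 126
  F = 116
  V = 38
  P = 188 + 126 − 5·116 + 3·38 = -152
  Y = 273 − 2·(-152) = 577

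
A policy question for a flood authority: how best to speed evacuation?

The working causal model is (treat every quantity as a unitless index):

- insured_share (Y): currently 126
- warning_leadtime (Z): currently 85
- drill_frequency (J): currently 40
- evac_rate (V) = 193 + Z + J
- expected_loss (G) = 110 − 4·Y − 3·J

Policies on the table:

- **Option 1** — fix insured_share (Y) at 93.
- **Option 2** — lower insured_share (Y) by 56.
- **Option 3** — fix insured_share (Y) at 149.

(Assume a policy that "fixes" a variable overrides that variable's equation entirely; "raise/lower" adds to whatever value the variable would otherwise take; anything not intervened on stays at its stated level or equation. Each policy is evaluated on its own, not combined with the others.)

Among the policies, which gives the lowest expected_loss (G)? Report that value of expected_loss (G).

-606

Option 1 (Y := 93):
  Y = 93
  J = 40
  G = 110 − 4·93 − 3·40 = -382
Option 2 (Y − 56):
  Y = 126 − 56 = 70
  J = 40
  G = 110 − 4·70 − 3·40 = -290
Option 3 (Y := 149):
  Y = 149
  J = 40
  G = 110 − 4·149 − 3·40 = -606
Comparing — Option 1: G=-382, Option 2: G=-290, Option 3: G=-606. Lowest is -606 (Option 3).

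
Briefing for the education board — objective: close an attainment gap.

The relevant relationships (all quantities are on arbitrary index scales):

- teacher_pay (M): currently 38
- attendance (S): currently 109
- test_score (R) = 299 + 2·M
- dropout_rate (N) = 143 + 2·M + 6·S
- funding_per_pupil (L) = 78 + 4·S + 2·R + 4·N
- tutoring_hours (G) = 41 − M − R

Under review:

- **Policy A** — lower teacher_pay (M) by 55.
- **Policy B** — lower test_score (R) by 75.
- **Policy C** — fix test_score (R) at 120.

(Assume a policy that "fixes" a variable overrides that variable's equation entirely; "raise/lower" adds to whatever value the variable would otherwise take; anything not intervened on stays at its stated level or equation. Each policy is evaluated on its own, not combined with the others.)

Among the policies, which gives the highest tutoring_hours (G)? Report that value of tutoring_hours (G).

Policy A (M − 55):
  M = 38 − 55 = -17
  R = 299 + 2·(-17) = 265
  G = 41 − (-17) − 265 = -207
Policy B (R − 75):
  M = 38
  R = 299 + 2·38 (−75 from intervention) = 300
  G = 41 − 38 − 300 = -297
Policy C (R := 120):
  M = 38
  R = 120
  G = 41 − 38 − 120 = -117
Comparing — Policy A: G=-207, Policy B: G=-297, Policy C: G=-117. Highest is -117 (Policy C).

-117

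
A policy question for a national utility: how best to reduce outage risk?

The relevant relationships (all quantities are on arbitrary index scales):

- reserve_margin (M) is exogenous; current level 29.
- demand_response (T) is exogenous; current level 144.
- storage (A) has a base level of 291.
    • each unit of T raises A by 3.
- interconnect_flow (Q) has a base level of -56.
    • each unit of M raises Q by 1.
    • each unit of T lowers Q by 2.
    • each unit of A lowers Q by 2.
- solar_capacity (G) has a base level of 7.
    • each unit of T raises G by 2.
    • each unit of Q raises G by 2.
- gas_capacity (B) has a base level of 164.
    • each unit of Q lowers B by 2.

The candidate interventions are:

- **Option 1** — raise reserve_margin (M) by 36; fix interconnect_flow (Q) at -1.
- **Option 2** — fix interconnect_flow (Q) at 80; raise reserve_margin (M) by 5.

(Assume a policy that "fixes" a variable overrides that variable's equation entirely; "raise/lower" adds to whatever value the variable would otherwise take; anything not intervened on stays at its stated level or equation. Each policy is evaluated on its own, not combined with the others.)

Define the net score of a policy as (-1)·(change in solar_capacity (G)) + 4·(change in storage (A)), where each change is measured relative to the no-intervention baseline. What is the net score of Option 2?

Baseline:
  M = 29
  T = 144
  A = 291 + 3·144 = 723
  Q = -56 + 29 − 2·144 − 2·723 = -1761
  G = 7 + 2·144 + 2·(-1761) = -3227
Option 2 (Q := 80, M + 5):
  M = 29 + 5 = 34
  T = 144
  A = 291 + 3·144 = 723
  Q = 80
  G = 7 + 2·144 + 2·80 = 455
ΔG = 455 − (-3227) = 3682; ΔA = 723 − 723 = 0
Score = (-1)·3682 + 4·0 = -3682

-3682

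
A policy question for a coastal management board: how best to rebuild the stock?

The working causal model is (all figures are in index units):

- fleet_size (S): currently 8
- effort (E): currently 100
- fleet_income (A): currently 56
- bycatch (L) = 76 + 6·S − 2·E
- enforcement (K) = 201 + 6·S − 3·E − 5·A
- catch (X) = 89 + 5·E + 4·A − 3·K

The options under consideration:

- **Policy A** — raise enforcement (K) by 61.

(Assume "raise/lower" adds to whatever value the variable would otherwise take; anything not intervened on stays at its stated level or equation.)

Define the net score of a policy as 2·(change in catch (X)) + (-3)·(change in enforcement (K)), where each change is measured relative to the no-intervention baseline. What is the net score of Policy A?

-549

Baseline:
  S = 8
  E = 100
  A = 56
  K = 201 + 6·8 − 3·100 − 5·56 = -331
  X = 89 + 5·100 + 4·56 − 3·(-331) = 1806
Policy A (K + 61):
  S = 8
  E = 100
  A = 56
  K = 201 + 6·8 − 3·100 − 5·56 (+61 from intervention) = -270
  X = 89 + 5·100 + 4·56 − 3·(-270) = 1623
ΔX = 1623 − 1806 = -183; ΔK = -270 − (-331) = 61
Score = 2·(-183) + (-3)·61 = -549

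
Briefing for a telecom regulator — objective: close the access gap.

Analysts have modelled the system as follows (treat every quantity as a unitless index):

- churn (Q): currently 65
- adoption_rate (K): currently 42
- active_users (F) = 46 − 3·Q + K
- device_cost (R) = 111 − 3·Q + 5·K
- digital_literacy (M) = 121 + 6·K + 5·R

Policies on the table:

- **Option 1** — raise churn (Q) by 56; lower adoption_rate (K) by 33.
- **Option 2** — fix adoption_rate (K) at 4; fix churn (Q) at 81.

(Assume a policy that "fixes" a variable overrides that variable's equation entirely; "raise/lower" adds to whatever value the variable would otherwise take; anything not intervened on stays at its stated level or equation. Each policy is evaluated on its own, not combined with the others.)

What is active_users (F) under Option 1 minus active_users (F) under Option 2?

-115

Option 1 (Q + 56, K − 33):
  Q = 65 + 56 = 121
  K = 42 − 33 = 9
  F = 46 − 3·121 + 9 = -308
Option 2 (K := 4, Q := 81):
  Q = 81
  K = 4
  F = 46 − 3·81 + 4 = -193
F: -308 − (-193) = -115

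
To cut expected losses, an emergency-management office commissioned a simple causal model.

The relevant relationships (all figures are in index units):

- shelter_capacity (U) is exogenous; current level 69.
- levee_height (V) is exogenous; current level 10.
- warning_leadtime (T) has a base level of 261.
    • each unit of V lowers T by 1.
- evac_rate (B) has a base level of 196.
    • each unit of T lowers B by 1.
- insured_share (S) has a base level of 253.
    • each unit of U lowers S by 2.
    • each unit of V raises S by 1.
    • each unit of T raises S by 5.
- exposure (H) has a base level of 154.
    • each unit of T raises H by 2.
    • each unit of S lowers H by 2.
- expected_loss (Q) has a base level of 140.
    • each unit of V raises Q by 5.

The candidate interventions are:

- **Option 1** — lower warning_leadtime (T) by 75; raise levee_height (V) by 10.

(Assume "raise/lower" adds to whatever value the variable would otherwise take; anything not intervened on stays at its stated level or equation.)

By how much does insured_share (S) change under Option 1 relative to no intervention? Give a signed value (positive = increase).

-415

Baseline:
  U = 69
  V = 10
  T = 261 − 10 = 251
  S = 253 − 2·69 + 10 + 5·251 = 1380
Option 1 (T − 75, V + 10):
  U = 69
  V = 10 + 10 = 20
  T = 261 − 20 (−75 from intervention) = 166
  S = 253 − 2·69 + 20 + 5·166 = 965
Change in S: 965 − 1380 = -415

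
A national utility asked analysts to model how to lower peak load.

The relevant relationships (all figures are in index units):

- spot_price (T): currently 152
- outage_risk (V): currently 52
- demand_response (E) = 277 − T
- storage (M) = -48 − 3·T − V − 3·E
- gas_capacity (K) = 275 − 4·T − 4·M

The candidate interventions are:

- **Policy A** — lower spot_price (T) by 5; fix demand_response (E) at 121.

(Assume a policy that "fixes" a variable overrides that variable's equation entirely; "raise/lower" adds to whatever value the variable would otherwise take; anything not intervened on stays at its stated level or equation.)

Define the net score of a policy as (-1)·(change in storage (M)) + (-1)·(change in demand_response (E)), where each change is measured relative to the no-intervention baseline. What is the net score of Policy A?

Baseline:
  T = 152
  V = 52
  E = 277 − 152 = 125
  M = -48 − 3·152 − 52 − 3·125 = -931
Policy A (T − 5, E := 121):
  T = 152 − 5 = 147
  V = 52
  E = 121
  M = -48 − 3·147 − 52 − 3·121 = -904
ΔM = -904 − (-931) = 27; ΔE = 121 − 125 = -4
Score = (-1)·27 + (-1)·(-4) = -23

-23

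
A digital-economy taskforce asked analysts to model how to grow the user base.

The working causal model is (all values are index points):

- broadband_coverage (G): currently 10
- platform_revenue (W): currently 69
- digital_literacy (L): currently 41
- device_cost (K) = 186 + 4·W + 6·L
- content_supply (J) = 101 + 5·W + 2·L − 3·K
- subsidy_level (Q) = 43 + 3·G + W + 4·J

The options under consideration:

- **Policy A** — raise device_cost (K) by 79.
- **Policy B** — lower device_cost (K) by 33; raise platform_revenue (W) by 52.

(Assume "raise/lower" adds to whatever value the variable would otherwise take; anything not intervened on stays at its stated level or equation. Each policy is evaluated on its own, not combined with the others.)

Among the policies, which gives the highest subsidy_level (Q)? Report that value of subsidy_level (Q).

Policy A (K + 79):
  G = 10
  W = 69
  L = 41
  K = 186 + 4·69 + 6·41 (+79 from intervention) = 787
  J = 101 + 5·69 + 2·41 − 3·787 = -1833
  Q = 43 + 3·10 + 69 + 4·(-1833) = -7190
Policy B (K − 33, W + 52):
  G = 10
  W = 69 + 52 = 121
  L = 41
  K = 186 + 4·121 + 6·41 (−33 from intervention) = 883
  J = 101 + 5·121 + 2·41 − 3·883 = -1861
  Q = 43 + 3·10 + 121 + 4·(-1861) = -7250
Comparing — Policy A: Q=-7190, Policy B: Q=-7250. Highest is -7190 (Policy A).

-7190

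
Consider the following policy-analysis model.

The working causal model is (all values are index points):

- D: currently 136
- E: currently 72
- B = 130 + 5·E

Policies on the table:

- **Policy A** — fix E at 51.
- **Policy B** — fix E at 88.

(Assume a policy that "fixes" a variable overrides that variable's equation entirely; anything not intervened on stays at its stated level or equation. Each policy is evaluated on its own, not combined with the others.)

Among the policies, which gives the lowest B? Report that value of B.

Policy A (E := 51):
  E = 51
  B = 130 + 5·51 = 385
Policy B (E := 88):
  E = 88
  B = 130 + 5·88 = 570
Comparing — Policy A: B=385, Policy B: B=570. Lowest is 385 (Policy A).

385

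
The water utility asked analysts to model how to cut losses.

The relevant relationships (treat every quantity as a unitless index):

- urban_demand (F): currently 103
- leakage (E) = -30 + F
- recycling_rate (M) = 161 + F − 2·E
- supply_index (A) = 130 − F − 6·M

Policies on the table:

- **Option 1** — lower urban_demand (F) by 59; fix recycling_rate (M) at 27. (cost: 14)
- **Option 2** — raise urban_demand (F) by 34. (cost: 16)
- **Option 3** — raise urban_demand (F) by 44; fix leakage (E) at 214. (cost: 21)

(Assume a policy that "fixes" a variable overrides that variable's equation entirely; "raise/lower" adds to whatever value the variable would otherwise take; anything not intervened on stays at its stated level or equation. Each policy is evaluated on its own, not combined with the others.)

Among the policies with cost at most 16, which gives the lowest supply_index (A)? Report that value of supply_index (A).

-511

Option 1 (F − 59, M := 27):
  F = 103 − 59 = 44
  E = -30 + 44 = 14
  M = 27
  A = 130 − 44 − 6·27 = -76
Option 2 (F + 34):
  F = 103 + 34 = 137
  E = -30 + 137 = 107
  M = 161 + 137 − 2·107 = 84
  A = 130 − 137 − 6·84 = -511
Comparing — Option 1: A=-76, Option 2: A=-511. Lowest is -511 (Option 2).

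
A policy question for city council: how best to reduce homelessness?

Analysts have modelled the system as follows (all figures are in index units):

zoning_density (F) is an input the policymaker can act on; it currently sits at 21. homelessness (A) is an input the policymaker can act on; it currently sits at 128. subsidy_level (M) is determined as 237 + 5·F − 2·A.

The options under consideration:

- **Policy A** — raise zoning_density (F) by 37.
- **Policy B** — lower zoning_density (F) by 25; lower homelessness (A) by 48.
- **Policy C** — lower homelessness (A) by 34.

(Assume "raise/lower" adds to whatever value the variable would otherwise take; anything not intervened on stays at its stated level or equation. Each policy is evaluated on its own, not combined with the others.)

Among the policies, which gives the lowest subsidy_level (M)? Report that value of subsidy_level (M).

Policy A (F + 37):
  F = 21 + 37 = 58
  A = 128
  M = 237 + 5·58 − 2·128 = 271
Policy B (F − 25, A − 48):
  F = 21 − 25 = -4
  A = 128 − 48 = 80
  M = 237 + 5·(-4) − 2·80 = 57
Policy C (A − 34):
  F = 21
  A = 128 − 34 = 94
  M = 237 + 5·21 − 2·94 = 154
Comparing — Policy A: M=271, Policy B: M=57, Policy C: M=154. Lowest is 57 (Policy B).

57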